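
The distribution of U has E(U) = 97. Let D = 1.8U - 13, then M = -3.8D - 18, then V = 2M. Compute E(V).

E(V) = -1264.16

E(D) = 1.8·97 + (-13) = 161.6.
E(M) = (-3.8)·161.6 + (-18) = -632.08.
E(V) = 2·(-632.08) = -1264.16.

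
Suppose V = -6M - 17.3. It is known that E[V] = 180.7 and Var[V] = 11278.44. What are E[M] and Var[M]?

From V = -6M - 17.3: E[V] = a·E[M] + b, so E[M] = (E[V] − b)/a = (180.7 − (-17.3))/(-6) = -33.
Var[V] = a²·Var[M], so Var[M] = 11278.44/(-6)² = 313.29.

E[M] = -33, Var[M] = 313.29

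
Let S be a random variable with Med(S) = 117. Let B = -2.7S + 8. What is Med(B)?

Med(B) = -307.9

A linear map preserves order up to sign, so Med(B) = a·Med(S) + b = (-2.7)·117 + 8 = -307.9.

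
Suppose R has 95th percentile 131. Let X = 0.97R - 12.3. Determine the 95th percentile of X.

95th percentile of X = 114.77

Since a = 0.97 > 0 the transformation is increasing, so the 95th percentile of X = a·(P_{95} of R) + b = 0.97·131 + (-12.3) = 114.77.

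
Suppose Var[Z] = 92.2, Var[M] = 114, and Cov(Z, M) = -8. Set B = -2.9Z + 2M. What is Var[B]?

Var[B] = a²·Var[Z] + b²·Var[M] + 2ab·Cov(Z, M) with a = -2.9, b = 2.
= (-2.9)²·92.2 + 2²·114 + 2·(-2.9)·2·(-8)
= 775.402 + 456 + 92.8 = 1324.202.

Var[B] = 1324.202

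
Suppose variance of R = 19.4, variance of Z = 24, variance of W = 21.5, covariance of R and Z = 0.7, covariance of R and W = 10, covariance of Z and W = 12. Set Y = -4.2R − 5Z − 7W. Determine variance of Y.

variance of Y = 3453.116

variance of Y = a²·variance of R + b²·variance of Z + c²·variance of W + 2ab·covariance of R and Z + 2ac·covariance of R and W + 2bc·covariance of Z and W, with a = -4.2, b = -5, c = -7.
= 342.216 + 600 + 1053.5 + 29.4 + 588 + 840
= 3453.116.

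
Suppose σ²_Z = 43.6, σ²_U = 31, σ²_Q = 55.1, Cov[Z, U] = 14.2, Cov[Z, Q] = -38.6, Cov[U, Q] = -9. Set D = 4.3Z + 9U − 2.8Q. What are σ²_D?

σ²_D = a²·σ²_Z + b²·σ²_U + c²·σ²_Q + 2ab·Cov[Z, U] + 2ac·Cov[Z, Q] + 2bc·Cov[U, Q], with a = 4.3, b = 9, c = -2.8.
= 806.164 + 2511 + 431.984 + 1099.08 + 929.488 + 453.6
= 6231.316.

σ²_D = 6231.316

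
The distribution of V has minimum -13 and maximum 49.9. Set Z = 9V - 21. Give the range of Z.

Range(Z) = 566.1

Range of V = 49.9 − (-13) = 62.9.
Range(Z) = |a|·Range(V) = |9|·62.9 = 566.1.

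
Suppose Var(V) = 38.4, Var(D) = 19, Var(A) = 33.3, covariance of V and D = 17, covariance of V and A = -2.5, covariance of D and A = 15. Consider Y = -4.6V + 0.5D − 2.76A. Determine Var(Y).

Var(Y) = 887.88008

Var(Y) = a²·Var(V) + b²·Var(D) + c²·Var(A) + 2ab·covariance of V and D + 2ac·covariance of V and A + 2bc·covariance of D and A, with a = -4.6, b = 0.5, c = -2.76.
= 812.544 + 4.75 + 253.66608 + (-78.2) + (-63.48) + (-41.4)
= 887.88008.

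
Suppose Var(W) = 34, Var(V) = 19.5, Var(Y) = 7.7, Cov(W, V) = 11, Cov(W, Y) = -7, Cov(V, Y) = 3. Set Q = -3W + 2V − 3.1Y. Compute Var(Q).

Var(Q) = 158.597

Var(Q) = a²·Var(W) + b²·Var(V) + c²·Var(Y) + 2ab·Cov(W, V) + 2ac·Cov(W, Y) + 2bc·Cov(V, Y), with a = -3, b = 2, c = -3.1.
= 306 + 78 + 73.997 + (-132) + (-130.2) + (-37.2)
= 158.597.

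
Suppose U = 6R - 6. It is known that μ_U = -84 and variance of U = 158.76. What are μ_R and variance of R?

μ_R = -13, variance of R = 4.41

From U = 6R - 6: μ_U = a·μ_R + b, so μ_R = (μ_U − b)/a = (-84 − (-6))/6 = -13.
variance of U = a²·variance of R, so variance of R = 158.76/6² = 4.41.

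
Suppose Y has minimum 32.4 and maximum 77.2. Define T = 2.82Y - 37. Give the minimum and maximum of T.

min(T) = 54.368, max(T) = 180.704

a = 2.82 > 0, so min(T) = a·min(Y)+b = 2.82·32.4 + (-37) = 54.368 and max(T) = 2.82·77.2 + (-37) = 180.704.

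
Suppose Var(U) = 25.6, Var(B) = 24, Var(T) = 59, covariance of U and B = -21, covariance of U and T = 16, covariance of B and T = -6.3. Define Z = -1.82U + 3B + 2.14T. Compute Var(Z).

Var(Z) = 594.78824

Var(Z) = a²·Var(U) + b²·Var(B) + c²·Var(T) + 2ab·covariance of U and B + 2ac·covariance of U and T + 2bc·covariance of B and T, with a = -1.82, b = 3, c = 2.14.
= 84.79744 + 216 + 270.1964 + 229.32 + (-124.6336) + (-80.892)
= 594.78824.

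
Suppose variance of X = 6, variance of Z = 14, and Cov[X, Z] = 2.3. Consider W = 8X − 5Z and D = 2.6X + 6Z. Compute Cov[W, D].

Cov[W, D] = -214.7

By bilinearity, Cov[W, D] = ac·variance of X + bd·variance of Z + (ad+bc)·Cov[X, Z], with a=8, b=-5, c=2.6, d=6.
ac·variance of X = 8·2.6·6 = 124.8
bd·variance of Z = (-5)·6·14 = -420
(ad+bc)·Cov[X, Z] = (35)·2.3 = 80.5
Cov[W, D] = 124.8 + (-420) + 80.5 = -214.7.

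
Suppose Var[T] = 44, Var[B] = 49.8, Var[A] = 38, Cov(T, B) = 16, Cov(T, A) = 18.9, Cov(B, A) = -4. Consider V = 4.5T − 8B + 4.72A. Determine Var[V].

Var[V] = a²·Var[T] + b²·Var[B] + c²·Var[A] + 2ab·Cov(T, B) + 2ac·Cov(T, A) + 2bc·Cov(B, A), with a = 4.5, b = -8, c = 4.72.
= 891 + 3187.2 + 846.5792 + (-1152) + 802.872 + 302.08
= 4877.7312.

Var[V] = 4877.7312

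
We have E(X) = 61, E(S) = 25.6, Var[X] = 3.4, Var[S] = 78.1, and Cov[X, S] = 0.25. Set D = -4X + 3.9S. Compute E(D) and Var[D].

E(D) = (-4)·E(X) + 3.9·E(S) = (-4)·61 + 3.9·25.6 = -144.16.
Var[D] = a²·Var[X] + b²·Var[S] + 2ab·Cov[X, S] with a = -4, b = 3.9.
= (-4)²·3.4 + 3.9²·78.1 + 2·(-4)·3.9·0.25
= 54.4 + 1187.901 + (-7.8) = 1234.501.

E(D) = -144.16, Var[D] = 1234.501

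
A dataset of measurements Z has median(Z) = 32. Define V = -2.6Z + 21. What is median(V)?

A linear map preserves order up to sign, so median(V) = a·median(Z) + b = (-2.6)·32 + 21 = -62.2.

median(V) = -62.2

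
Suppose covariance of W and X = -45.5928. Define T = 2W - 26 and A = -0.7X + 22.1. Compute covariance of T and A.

covariance of T and A = 63.82992

covariance of T and A = a·c·covariance of W and X = 2·(-0.7)·(-45.5928) = 63.82992. Additive constants drop out.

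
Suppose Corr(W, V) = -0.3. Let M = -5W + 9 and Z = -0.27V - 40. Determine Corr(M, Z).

Linear rescalings preserve correlation up to sign; here the slopes -5 and -0.27 have the same sign, so Corr(M, Z) = Corr(W, V) = -0.3.

Corr(M, Z) = -0.3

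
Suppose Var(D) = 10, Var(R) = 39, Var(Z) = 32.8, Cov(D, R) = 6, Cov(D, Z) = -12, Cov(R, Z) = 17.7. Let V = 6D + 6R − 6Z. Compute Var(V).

Var(V) = a²·Var(D) + b²·Var(R) + c²·Var(Z) + 2ab·Cov(D, R) + 2ac·Cov(D, Z) + 2bc·Cov(R, Z), with a = 6, b = 6, c = -6.
= 360 + 1404 + 1180.8 + 432 + 864 + (-1274.4)
= 2966.4.

Var(V) = 2966.4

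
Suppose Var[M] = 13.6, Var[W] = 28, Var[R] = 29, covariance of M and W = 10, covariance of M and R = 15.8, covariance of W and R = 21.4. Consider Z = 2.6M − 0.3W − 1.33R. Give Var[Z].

Var[Z] = a²·Var[M] + b²·Var[W] + c²·Var[R] + 2ab·covariance of M and W + 2ac·covariance of M and R + 2bc·covariance of W and R, with a = 2.6, b = -0.3, c = -1.33.
= 91.936 + 2.52 + 51.2981 + (-15.6) + (-109.2728) + 17.0772
= 37.9585.

Var[Z] = 37.9585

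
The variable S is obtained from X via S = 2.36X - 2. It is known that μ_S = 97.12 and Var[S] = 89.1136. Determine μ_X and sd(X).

μ_X = 42, sd(X) = 4

From S = 2.36X - 2: μ_S = a·μ_X + b, so μ_X = (μ_S − b)/a = (97.12 − (-2))/2.36 = 42.
sd(S) = √89.1136 = 9.44.
sd(S) = |a|·sd(X), so sd(X) = 9.44/|2.36| = 4.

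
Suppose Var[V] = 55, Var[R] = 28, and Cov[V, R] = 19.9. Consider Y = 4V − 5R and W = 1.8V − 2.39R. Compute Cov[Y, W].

By bilinearity, Cov[Y, W] = ac·Var[V] + bd·Var[R] + (ad+bc)·Cov[V, R], with a=4, b=-5, c=1.8, d=-2.39.
ac·Var[V] = 4·1.8·55 = 396
bd·Var[R] = (-5)·(-2.39)·28 = 334.6
(ad+bc)·Cov[V, R] = (-18.56)·19.9 = -369.344
Cov[Y, W] = 396 + 334.6 + (-369.344) = 361.256.

Cov[Y, W] = 361.256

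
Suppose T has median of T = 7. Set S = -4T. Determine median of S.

median of S = -28

A linear map preserves order up to sign, so median of S = a·median of T + b = (-4)·7 = -28.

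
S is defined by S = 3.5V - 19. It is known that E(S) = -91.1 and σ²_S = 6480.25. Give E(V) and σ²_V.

From S = 3.5V - 19: E(S) = a·E(V) + b, so E(V) = (E(S) − b)/a = (-91.1 − (-19))/3.5 = -20.6.
σ²_S = a²·σ²_V, so σ²_V = 6480.25/3.5² = 529.

E(V) = -20.6, σ²_V = 529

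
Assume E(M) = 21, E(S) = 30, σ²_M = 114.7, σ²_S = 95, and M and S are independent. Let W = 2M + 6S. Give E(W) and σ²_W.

E(W) = 222, σ²_W = 3878.8

E(W) = 2·E(M) + 6·E(S) = 2·21 + 6·30 = 222.
σ²_W = a²·σ²_M + b²·σ²_S + 2ab·Cov[M, S] with a = 2, b = 6.
Independence gives Cov[M, S] = 0.
= 2²·114.7 + 6²·95 + 2·2·6·0
= 458.8 + 3420 + 0 = 3878.8.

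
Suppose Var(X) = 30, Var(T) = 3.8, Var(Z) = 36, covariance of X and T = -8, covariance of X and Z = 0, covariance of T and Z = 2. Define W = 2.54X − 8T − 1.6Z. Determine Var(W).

Var(W) = 905.228

Var(W) = a²·Var(X) + b²·Var(T) + c²·Var(Z) + 2ab·covariance of X and T + 2ac·covariance of X and Z + 2bc·covariance of T and Z, with a = 2.54, b = -8, c = -1.6.
= 193.548 + 243.2 + 92.16 + 325.12 + 0 + 51.2
= 905.228.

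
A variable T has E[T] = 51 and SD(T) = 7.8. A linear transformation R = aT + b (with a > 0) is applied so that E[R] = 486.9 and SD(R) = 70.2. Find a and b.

a = 9, b = 27.9

SD(R) = a·SD(T) (a > 0), so a = 70.2/7.8 = 9.
E[R] = a·E[T] + b, so b = 486.9 − 9·51 = 27.9.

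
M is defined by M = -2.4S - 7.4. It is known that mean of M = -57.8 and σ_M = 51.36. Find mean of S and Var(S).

From M = -2.4S - 7.4: mean of M = a·mean of S + b, so mean of S = (mean of M − b)/a = (-57.8 − (-7.4))/(-2.4) = 21.
Var(M) = 51.36² = 2637.8496.
Var(M) = a²·Var(S), so Var(S) = 2637.8496/(-2.4)² = 457.96.

mean of S = 21, Var(S) = 457.96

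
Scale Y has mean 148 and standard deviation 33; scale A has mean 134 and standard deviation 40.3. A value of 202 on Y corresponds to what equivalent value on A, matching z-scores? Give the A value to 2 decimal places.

A = 199.95

z = (202 − 148)/33 ≈ 1.6364.
A = 134 + z·40.3 = 134 + (202 − 148)·40.3/33 ≈ 199.95.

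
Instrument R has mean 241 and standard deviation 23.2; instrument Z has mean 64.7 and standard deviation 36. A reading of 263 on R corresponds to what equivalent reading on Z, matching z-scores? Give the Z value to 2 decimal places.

z = (263 − 241)/23.2 ≈ 0.9483.
Z = 64.7 + z·36 = 64.7 + (263 − 241)·36/23.2 ≈ 98.84.

Z = 98.84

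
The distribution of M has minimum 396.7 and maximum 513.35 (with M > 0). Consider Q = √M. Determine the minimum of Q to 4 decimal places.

√M is increasing on this domain, so min(Q) comes from min(M) = 396.7: min(Q) = √(396.7) ≈ 19.9173.

min(Q) = 19.9173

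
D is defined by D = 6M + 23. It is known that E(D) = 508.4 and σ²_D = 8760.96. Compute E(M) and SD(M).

E(M) = 80.9, SD(M) = 15.6

From D = 6M + 23: E(D) = a·E(M) + b, so E(M) = (E(D) − b)/a = (508.4 − 23)/6 = 80.9.
SD(D) = √8760.96 = 93.6.
SD(D) = |a|·SD(M), so SD(M) = 93.6/|6| = 15.6.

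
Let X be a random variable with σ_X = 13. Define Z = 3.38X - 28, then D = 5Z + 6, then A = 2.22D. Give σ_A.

σ_A = 487.734

σ_Z = |3.38|·13 = 43.94.
σ_D = |5|·43.94 = 219.7.
σ_A = |2.22|·219.7 = 487.734.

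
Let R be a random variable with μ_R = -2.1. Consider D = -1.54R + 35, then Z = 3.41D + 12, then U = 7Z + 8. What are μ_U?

μ_D = (-1.54)·(-2.1) + 35 = 38.234.
μ_Z = 3.41·38.234 + 12 = 142.37794.
μ_U = 7·142.37794 + 8 = 1004.64558.

μ_U = 1004.64558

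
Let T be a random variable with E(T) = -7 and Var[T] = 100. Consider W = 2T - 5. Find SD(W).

W = 2T - 5 is linear with a = 2, b = -5.
SD(T) = √100 = 10.
SD(W) = |a|·SD(T) = |2|·10 = 20.

SD(W) = 20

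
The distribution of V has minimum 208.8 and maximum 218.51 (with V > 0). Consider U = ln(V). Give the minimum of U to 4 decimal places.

min(U) = 5.3414

ln(V) is increasing on this domain, so min(U) comes from min(V) = 208.8: min(U) = ln(208.8) ≈ 5.3414.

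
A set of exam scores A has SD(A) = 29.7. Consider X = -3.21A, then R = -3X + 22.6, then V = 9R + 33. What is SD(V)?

SD(V) = 2574.099

SD(X) = |-3.21|·29.7 = 95.337.
SD(R) = |-3|·95.337 = 286.011.
SD(V) = |9|·286.011 = 2574.099.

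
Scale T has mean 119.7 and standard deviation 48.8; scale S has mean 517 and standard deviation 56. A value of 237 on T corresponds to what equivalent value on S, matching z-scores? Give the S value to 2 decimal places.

S = 651.61

z = (237 − 119.7)/48.8 ≈ 2.4037.
S = 517 + z·56 = 517 + (237 − 119.7)·56/48.8 ≈ 651.61.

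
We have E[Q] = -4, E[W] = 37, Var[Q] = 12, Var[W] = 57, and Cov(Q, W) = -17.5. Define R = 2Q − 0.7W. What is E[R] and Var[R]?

E[R] = 2·E[Q] + (-0.7)·E[W] = 2·(-4) + (-0.7)·37 = -33.9.
Var[R] = a²·Var[Q] + b²·Var[W] + 2ab·Cov(Q, W) with a = 2, b = -0.7.
= 2²·12 + (-0.7)²·57 + 2·2·(-0.7)·(-17.5)
= 48 + 27.93 + 49 = 124.93.

E[R] = -33.9, Var[R] = 124.93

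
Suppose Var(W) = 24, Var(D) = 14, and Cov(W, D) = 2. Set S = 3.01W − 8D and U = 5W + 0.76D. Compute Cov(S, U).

By bilinearity, Cov(S, U) = ac·Var(W) + bd·Var(D) + (ad+bc)·Cov(W, D), with a=3.01, b=-8, c=5, d=0.76.
ac·Var(W) = 3.01·5·24 = 361.2
bd·Var(D) = (-8)·0.76·14 = -85.12
(ad+bc)·Cov(W, D) = (-37.7124)·2 = -75.4248
Cov(S, U) = 361.2 + (-85.12) + (-75.4248) = 200.6552.

Cov(S, U) = 200.6552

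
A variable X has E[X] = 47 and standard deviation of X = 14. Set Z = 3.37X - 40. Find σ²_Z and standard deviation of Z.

Z = 3.37X - 40 is linear with a = 3.37, b = -40.
σ²_X = 14² = 196.
σ²_Z = a²·σ²_X = 3.37²·196 = 2225.9524 (the additive constant -40 does not affect variance).
standard deviation of Z = |a|·standard deviation of X = |3.37|·14 = 47.18.

σ²_Z = 2225.9524, standard deviation of Z = 47.18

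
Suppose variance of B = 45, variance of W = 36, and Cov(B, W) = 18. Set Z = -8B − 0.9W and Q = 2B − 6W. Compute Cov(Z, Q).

Cov(Z, Q) = 306

By bilinearity, Cov(Z, Q) = ac·variance of B + bd·variance of W + (ad+bc)·Cov(B, W), with a=-8, b=-0.9, c=2, d=-6.
ac·variance of B = (-8)·2·45 = -720
bd·variance of W = (-0.9)·(-6)·36 = 194.4
(ad+bc)·Cov(B, W) = (46.2)·18 = 831.6
Cov(Z, Q) = -720 + 194.4 + 831.6 = 306.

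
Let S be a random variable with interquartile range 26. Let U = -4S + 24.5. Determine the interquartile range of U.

IQR(U) = 104

Under U = aS + b, IQR(U) = |a|·IQR(S) = |-4|·26 = 104 (shifts cancel; spread scales by |a|).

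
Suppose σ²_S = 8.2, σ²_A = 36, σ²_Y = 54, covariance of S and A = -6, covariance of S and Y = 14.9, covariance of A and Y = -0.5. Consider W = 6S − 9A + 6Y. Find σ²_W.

σ²_W = a²·σ²_S + b²·σ²_A + c²·σ²_Y + 2ab·covariance of S and A + 2ac·covariance of S and Y + 2bc·covariance of A and Y, with a = 6, b = -9, c = 6.
= 295.2 + 2916 + 1944 + 648 + 1072.8 + 54
= 6930.

σ²_W = 6930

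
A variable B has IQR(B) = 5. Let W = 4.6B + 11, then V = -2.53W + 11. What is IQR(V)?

IQR(W) = |4.6|·5 = 23.
IQR(V) = |-2.53|·23 = 58.19.

IQR(V) = 58.19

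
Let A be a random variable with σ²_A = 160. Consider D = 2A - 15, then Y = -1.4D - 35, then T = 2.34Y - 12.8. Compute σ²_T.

σ²_T = 6868.59264

σ²_D = 2²·160 = 640.
σ²_Y = (-1.4)²·640 = 1254.4.
σ²_T = 2.34²·1254.4 = 6868.59264.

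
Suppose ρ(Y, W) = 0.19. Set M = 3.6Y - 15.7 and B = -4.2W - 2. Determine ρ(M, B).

ρ(M, B) = -0.19

Linear rescalings preserve |correlation|; the slopes 3.6 and -4.2 have opposite signs, so the correlation flips sign: ρ(M, B) = −ρ(Y, W) = -0.19.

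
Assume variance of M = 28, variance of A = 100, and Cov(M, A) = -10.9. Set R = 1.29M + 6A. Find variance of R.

variance of R = a²·variance of M + b²·variance of A + 2ab·Cov(M, A) with a = 1.29, b = 6.
= 1.29²·28 + 6²·100 + 2·1.29·6·(-10.9)
= 46.5948 + 3600 + (-168.732) = 3477.8628.

variance of R = 3477.8628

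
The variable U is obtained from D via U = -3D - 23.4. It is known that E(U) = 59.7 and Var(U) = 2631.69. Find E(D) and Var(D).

From U = -3D - 23.4: E(U) = a·E(D) + b, so E(D) = (E(U) − b)/a = (59.7 − (-23.4))/(-3) = -27.7.
Var(U) = a²·Var(D), so Var(D) = 2631.69/(-3)² = 292.41.

E(D) = -27.7, Var(D) = 292.41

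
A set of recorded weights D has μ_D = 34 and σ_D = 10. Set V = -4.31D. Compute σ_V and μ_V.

σ_V = 43.1, μ_V = -146.54

V = -4.31D is linear with a = -4.31, b = 0.
σ_V = |a|·σ_D = |-4.31|·10 = 43.1.
μ_V = a·μ_D + b = (-4.31)·34 = -146.54.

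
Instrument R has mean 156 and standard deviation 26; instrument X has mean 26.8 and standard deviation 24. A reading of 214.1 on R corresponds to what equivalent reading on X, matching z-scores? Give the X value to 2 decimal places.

X = 80.43

z = (214.1 − 156)/26 ≈ 2.2346.
X = 26.8 + z·24 = 26.8 + (214.1 − 156)·24/26 ≈ 80.43.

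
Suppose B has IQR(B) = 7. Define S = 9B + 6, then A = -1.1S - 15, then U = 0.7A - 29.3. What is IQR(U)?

IQR(S) = |9|·7 = 63.
IQR(A) = |-1.1|·63 = 69.3.
IQR(U) = |0.7|·69.3 = 48.51.

IQR(U) = 48.51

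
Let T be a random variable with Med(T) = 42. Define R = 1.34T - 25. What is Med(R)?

Med(R) = 31.28

A linear map preserves order up to sign, so Med(R) = a·Med(T) + b = 1.34·42 + (-25) = 31.28.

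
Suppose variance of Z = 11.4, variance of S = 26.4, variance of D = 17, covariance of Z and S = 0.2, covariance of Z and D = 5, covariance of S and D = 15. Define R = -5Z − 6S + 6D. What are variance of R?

variance of R = 479.4

variance of R = a²·variance of Z + b²·variance of S + c²·variance of D + 2ab·covariance of Z and S + 2ac·covariance of Z and D + 2bc·covariance of S and D, with a = -5, b = -6, c = 6.
= 285 + 950.4 + 612 + 12 + (-300) + (-1080)
= 479.4.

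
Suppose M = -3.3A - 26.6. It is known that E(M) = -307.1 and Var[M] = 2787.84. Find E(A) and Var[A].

From M = -3.3A - 26.6: E(M) = a·E(A) + b, so E(A) = (E(M) − b)/a = (-307.1 − (-26.6))/(-3.3) = 85.
Var[M] = a²·Var[A], so Var[A] = 2787.84/(-3.3)² = 256.

E(A) = 85, Var[A] = 256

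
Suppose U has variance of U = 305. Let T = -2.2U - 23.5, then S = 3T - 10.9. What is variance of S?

variance of T = (-2.2)²·305 = 1476.2.
variance of S = 3²·1476.2 = 13285.8.

variance of S = 13285.8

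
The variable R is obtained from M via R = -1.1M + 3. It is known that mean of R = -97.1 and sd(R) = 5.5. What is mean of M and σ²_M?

mean of M = 91, σ²_M = 25

From R = -1.1M + 3: mean of R = a·mean of M + b, so mean of M = (mean of R − b)/a = (-97.1 − 3)/(-1.1) = 91.
σ²_R = 5.5² = 30.25.
σ²_R = a²·σ²_M, so σ²_M = 30.25/(-1.1)² = 25.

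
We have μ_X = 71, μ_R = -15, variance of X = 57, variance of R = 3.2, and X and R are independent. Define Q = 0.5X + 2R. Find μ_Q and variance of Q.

μ_Q = 0.5·μ_X + 2·μ_R = 0.5·71 + 2·(-15) = 5.5.
variance of Q = a²·variance of X + b²·variance of R + 2ab·Cov(X, R) with a = 0.5, b = 2.
Independence gives Cov(X, R) = 0.
= 0.5²·57 + 2²·3.2 + 2·0.5·2·0
= 14.25 + 12.8 + 0 = 27.05.

μ_Q = 5.5, variance of Q = 27.05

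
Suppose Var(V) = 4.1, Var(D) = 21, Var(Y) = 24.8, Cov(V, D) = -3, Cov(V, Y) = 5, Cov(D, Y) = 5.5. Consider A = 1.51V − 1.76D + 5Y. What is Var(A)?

Var(A) = a²·Var(V) + b²·Var(D) + c²·Var(Y) + 2ab·Cov(V, D) + 2ac·Cov(V, Y) + 2bc·Cov(D, Y), with a = 1.51, b = -1.76, c = 5.
= 9.34841 + 65.0496 + 620 + 15.9456 + 75.5 + (-96.8)
= 689.04361.

Var(A) = 689.04361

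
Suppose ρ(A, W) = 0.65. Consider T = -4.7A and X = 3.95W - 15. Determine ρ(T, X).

Linear rescalings preserve |correlation|; the slopes -4.7 and 3.95 have opposite signs, so the correlation flips sign: ρ(T, X) = −ρ(A, W) = -0.65.

ρ(T, X) = -0.65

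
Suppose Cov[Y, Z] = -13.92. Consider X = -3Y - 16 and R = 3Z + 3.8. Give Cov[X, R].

Cov[X, R] = 125.28

Cov[X, R] = a·c·Cov[Y, Z] = (-3)·3·(-13.92) = 125.28. Additive constants drop out.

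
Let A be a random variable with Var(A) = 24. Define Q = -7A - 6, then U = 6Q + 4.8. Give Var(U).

Var(Q) = (-7)²·24 = 1176.
Var(U) = 6²·1176 = 42336.

Var(U) = 42336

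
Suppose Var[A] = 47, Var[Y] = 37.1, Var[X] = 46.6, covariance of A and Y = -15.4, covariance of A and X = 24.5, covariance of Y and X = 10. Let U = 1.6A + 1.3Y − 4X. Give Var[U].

Var[U] = a²·Var[A] + b²·Var[Y] + c²·Var[X] + 2ab·covariance of A and Y + 2ac·covariance of A and X + 2bc·covariance of Y and X, with a = 1.6, b = 1.3, c = -4.
= 120.32 + 62.699 + 745.6 + (-64.064) + (-313.6) + (-104)
= 446.955.

Var[U] = 446.955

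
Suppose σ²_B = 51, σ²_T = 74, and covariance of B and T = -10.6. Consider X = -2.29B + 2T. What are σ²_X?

σ²_X = a²·σ²_B + b²·σ²_T + 2ab·covariance of B and T with a = -2.29, b = 2.
= (-2.29)²·51 + 2²·74 + 2·(-2.29)·2·(-10.6)
= 267.4491 + 296 + 97.096 = 660.5451.

σ²_X = 660.5451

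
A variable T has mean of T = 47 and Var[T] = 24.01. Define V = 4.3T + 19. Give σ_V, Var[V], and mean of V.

V = 4.3T + 19 is linear with a = 4.3, b = 19.
σ_T = √24.01 = 4.9.
σ_V = |a|·σ_T = |4.3|·4.9 = 21.07.
Var[V] = a²·Var[T] = 4.3²·24.01 = 443.9449 (the additive constant 19 does not affect variance).
mean of V = a·mean of T + b = 4.3·47 + 19 = 221.1.

σ_V = 21.07, Var[V] = 443.9449, mean of V = 221.1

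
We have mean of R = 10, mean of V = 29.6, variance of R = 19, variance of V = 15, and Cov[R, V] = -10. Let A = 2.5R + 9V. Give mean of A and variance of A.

mean of A = 2.5·mean of R + 9·mean of V = 2.5·10 + 9·29.6 = 291.4.
variance of A = a²·variance of R + b²·variance of V + 2ab·Cov[R, V] with a = 2.5, b = 9.
= 2.5²·19 + 9²·15 + 2·2.5·9·(-10)
= 118.75 + 1215 + (-450) = 883.75.

mean of A = 291.4, variance of A = 883.75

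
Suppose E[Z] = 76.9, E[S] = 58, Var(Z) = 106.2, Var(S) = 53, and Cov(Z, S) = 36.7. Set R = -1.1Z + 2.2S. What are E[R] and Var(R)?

E[R] = 43.01, Var(R) = 207.394

E[R] = (-1.1)·E[Z] + 2.2·E[S] = (-1.1)·76.9 + 2.2·58 = 43.01.
Var(R) = a²·Var(Z) + b²·Var(S) + 2ab·Cov(Z, S) with a = -1.1, b = 2.2.
= (-1.1)²·106.2 + 2.2²·53 + 2·(-1.1)·2.2·36.7
= 128.502 + 256.52 + (-177.628) = 207.394.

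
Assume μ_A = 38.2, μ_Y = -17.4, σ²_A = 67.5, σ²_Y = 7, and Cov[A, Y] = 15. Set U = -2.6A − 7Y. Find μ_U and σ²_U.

μ_U = 22.48, σ²_U = 1345.3

μ_U = (-2.6)·μ_A + (-7)·μ_Y = (-2.6)·38.2 + (-7)·(-17.4) = 22.48.
σ²_U = a²·σ²_A + b²·σ²_Y + 2ab·Cov[A, Y] with a = -2.6, b = -7.
= (-2.6)²·67.5 + (-7)²·7 + 2·(-2.6)·(-7)·15
= 456.3 + 343 + 546 = 1345.3.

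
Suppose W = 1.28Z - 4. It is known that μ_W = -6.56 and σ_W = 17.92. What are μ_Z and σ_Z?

From W = 1.28Z - 4: μ_W = a·μ_Z + b, so μ_Z = (μ_W − b)/a = (-6.56 − (-4))/1.28 = -2.
σ_W = |a|·σ_Z, so σ_Z = 17.92/|1.28| = 14.

μ_Z = -2, σ_Z = 14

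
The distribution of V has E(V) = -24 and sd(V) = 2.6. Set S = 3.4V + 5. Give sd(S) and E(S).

sd(S) = 8.84, E(S) = -76.6

S = 3.4V + 5 is linear with a = 3.4, b = 5.
sd(S) = |a|·sd(V) = |3.4|·2.6 = 8.84.
E(S) = a·E(V) + b = 3.4·(-24) + 5 = -76.6.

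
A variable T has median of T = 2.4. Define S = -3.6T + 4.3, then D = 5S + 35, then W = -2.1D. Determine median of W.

median of W = -27.93

median of S = (-3.6)·2.4 + 4.3 = -4.34.
median of D = 5·(-4.34) + 35 = 13.3.
median of W = (-2.1)·13.3 = -27.93.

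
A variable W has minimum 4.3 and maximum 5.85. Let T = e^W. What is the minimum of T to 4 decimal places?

e^W is increasing on this domain, so min(T) comes from min(W) = 4.3: min(T) = exp(4.3) ≈ 73.6998.

min(T) = 73.6998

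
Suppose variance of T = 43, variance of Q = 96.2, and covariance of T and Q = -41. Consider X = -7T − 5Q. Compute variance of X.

variance of X = a²·variance of T + b²·variance of Q + 2ab·covariance of T and Q with a = -7, b = -5.
= (-7)²·43 + (-5)²·96.2 + 2·(-7)·(-5)·(-41)
= 2107 + 2405 + (-2870) = 1642.

variance of X = 1642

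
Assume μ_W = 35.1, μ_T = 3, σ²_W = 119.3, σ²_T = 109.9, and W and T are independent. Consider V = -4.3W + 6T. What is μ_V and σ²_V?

μ_V = (-4.3)·μ_W + 6·μ_T = (-4.3)·35.1 + 6·3 = -132.93.
σ²_V = a²·σ²_W + b²·σ²_T + 2ab·Cov(W, T) with a = -4.3, b = 6.
Independence gives Cov(W, T) = 0.
= (-4.3)²·119.3 + 6²·109.9 + 2·(-4.3)·6·0
= 2205.857 + 3956.4 + 0 = 6162.257.

μ_V = -132.93, σ²_V = 6162.257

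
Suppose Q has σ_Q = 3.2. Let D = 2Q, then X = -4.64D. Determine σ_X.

σ_X = 29.696

σ_D = |2|·3.2 = 6.4.
σ_X = |-4.64|·6.4 = 29.696.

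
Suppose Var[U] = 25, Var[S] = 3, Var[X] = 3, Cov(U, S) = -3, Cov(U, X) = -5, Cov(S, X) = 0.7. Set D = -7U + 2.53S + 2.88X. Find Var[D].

Var[D] = a²·Var[U] + b²·Var[S] + c²·Var[X] + 2ab·Cov(U, S) + 2ac·Cov(U, X) + 2bc·Cov(S, X), with a = -7, b = 2.53, c = 2.88.
= 1225 + 19.2027 + 24.8832 + 106.26 + 201.6 + 10.20096
= 1587.14686.

Var[D] = 1587.14686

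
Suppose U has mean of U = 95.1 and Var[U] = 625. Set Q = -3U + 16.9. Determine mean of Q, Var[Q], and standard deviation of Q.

mean of Q = -268.4, Var[Q] = 5625, standard deviation of Q = 75

Q = -3U + 16.9 is linear with a = -3, b = 16.9.
mean of Q = a·mean of U + b = (-3)·95.1 + 16.9 = -268.4.
Var[Q] = a²·Var[U] = (-3)²·625 = 5625 (the additive constant 16.9 does not affect variance).
standard deviation of U = √625 = 25.
standard deviation of Q = |a|·standard deviation of U = |-3|·25 = 75.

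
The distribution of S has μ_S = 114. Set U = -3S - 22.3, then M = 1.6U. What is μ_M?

μ_U = (-3)·114 + (-22.3) = -364.3.
μ_M = 1.6·(-364.3) = -582.88.

μ_M = -582.88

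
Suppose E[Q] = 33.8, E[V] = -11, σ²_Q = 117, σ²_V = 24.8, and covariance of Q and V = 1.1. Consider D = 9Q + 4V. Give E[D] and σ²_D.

E[D] = 9·E[Q] + 4·E[V] = 9·33.8 + 4·(-11) = 260.2.
σ²_D = a²·σ²_Q + b²·σ²_V + 2ab·covariance of Q and V with a = 9, b = 4.
= 9²·117 + 4²·24.8 + 2·9·4·1.1
= 9477 + 396.8 + 79.2 = 9953.

E[D] = 260.2, σ²_D = 9953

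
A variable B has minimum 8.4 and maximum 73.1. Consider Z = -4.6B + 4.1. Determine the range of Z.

Range of B = 73.1 − 8.4 = 64.7.
Range(Z) = |a|·Range(B) = |-4.6|·64.7 = 297.62.

Range(Z) = 297.62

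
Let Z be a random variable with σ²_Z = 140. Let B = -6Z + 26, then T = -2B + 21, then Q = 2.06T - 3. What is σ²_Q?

σ²_B = (-6)²·140 = 5040.
σ²_T = (-2)²·5040 = 20160.
σ²_Q = 2.06²·20160 = 85550.976.

σ²_Q = 85550.976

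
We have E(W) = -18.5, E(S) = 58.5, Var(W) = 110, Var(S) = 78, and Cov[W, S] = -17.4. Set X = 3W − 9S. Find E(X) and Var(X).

E(X) = 3·E(W) + (-9)·E(S) = 3·(-18.5) + (-9)·58.5 = -582.
Var(X) = a²·Var(W) + b²·Var(S) + 2ab·Cov[W, S] with a = 3, b = -9.
= 3²·110 + (-9)²·78 + 2·3·(-9)·(-17.4)
= 990 + 6318 + 939.6 = 8247.6.

E(X) = -582, Var(X) = 8247.6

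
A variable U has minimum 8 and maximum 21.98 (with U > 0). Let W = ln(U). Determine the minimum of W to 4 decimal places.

ln(U) is increasing on this domain, so min(W) comes from min(U) = 8: min(W) = ln(8) ≈ 2.0794.

min(W) = 2.0794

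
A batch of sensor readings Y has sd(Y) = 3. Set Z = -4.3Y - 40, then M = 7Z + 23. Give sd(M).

sd(Z) = |-4.3|·3 = 12.9.
sd(M) = |7|·12.9 = 90.3.

sd(M) = 90.3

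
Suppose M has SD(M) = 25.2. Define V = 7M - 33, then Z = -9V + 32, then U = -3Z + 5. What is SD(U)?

SD(U) = 4762.8

SD(V) = |7|·25.2 = 176.4.
SD(Z) = |-9|·176.4 = 1587.6.
SD(U) = |-3|·1587.6 = 4762.8.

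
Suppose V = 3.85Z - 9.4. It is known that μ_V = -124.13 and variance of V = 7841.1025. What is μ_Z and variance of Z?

μ_Z = -29.8, variance of Z = 529

From V = 3.85Z - 9.4: μ_V = a·μ_Z + b, so μ_Z = (μ_V − b)/a = (-124.13 − (-9.4))/3.85 = -29.8.
variance of V = a²·variance of Z, so variance of Z = 7841.1025/3.85² = 529.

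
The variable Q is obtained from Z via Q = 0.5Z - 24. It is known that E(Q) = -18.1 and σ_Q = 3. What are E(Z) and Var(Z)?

E(Z) = 11.8, Var(Z) = 36

From Q = 0.5Z - 24: E(Q) = a·E(Z) + b, so E(Z) = (E(Q) − b)/a = (-18.1 − (-24))/0.5 = 11.8.
Var(Q) = 3² = 9.
Var(Q) = a²·Var(Z), so Var(Z) = 9/0.5² = 36.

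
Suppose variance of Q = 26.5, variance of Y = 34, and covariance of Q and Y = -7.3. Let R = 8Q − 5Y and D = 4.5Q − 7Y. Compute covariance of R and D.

By bilinearity, covariance of R and D = ac·variance of Q + bd·variance of Y + (ad+bc)·covariance of Q and Y, with a=8, b=-5, c=4.5, d=-7.
ac·variance of Q = 8·4.5·26.5 = 954
bd·variance of Y = (-5)·(-7)·34 = 1190
(ad+bc)·covariance of Q and Y = (-78.5)·(-7.3) = 573.05
covariance of R and D = 954 + 1190 + 573.05 = 2717.05.

covariance of R and D = 2717.05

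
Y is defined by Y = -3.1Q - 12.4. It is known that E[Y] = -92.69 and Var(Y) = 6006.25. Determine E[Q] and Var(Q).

E[Q] = 25.9, Var(Q) = 625

From Y = -3.1Q - 12.4: E[Y] = a·E[Q] + b, so E[Q] = (E[Y] − b)/a = (-92.69 − (-12.4))/(-3.1) = 25.9.
Var(Y) = a²·Var(Q), so Var(Q) = 6006.25/(-3.1)² = 625.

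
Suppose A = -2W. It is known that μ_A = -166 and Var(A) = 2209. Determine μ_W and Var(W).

From A = -2W: μ_A = a·μ_W + b, so μ_W = (μ_A − b)/a = (-166 − 0)/(-2) = 83.
Var(A) = a²·Var(W), so Var(W) = 2209/(-2)² = 552.25.

μ_W = 83, Var(W) = 552.25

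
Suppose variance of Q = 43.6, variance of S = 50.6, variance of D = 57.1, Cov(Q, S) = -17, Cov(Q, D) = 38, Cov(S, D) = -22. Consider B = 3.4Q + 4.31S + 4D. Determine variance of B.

variance of B = a²·variance of Q + b²·variance of S + c²·variance of D + 2ab·Cov(Q, S) + 2ac·Cov(Q, D) + 2bc·Cov(S, D), with a = 3.4, b = 4.31, c = 4.
= 504.016 + 939.95066 + 913.6 + (-498.236) + 1033.6 + (-758.56)
= 2134.37066.

variance of B = 2134.37066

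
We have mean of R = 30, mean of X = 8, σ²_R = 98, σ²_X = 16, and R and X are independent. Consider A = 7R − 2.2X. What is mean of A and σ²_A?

mean of A = 7·mean of R + (-2.2)·mean of X = 7·30 + (-2.2)·8 = 192.4.
σ²_A = a²·σ²_R + b²·σ²_X + 2ab·Cov(R, X) with a = 7, b = -2.2.
Independence gives Cov(R, X) = 0.
= 7²·98 + (-2.2)²·16 + 2·7·(-2.2)·0
= 4802 + 77.44 + 0 = 4879.44.

mean of A = 192.4, σ²_A = 4879.44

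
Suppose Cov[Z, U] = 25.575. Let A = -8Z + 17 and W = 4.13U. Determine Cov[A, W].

Cov[A, W] = -844.998

Cov[A, W] = a·c·Cov[Z, U] = (-8)·4.13·25.575 = -844.998. Additive constants drop out.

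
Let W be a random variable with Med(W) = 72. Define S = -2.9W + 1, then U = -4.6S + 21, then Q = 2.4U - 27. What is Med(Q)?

Med(Q) = 2317.512

Med(S) = (-2.9)·72 + 1 = -207.8.
Med(U) = (-4.6)·(-207.8) + 21 = 976.88.
Med(Q) = 2.4·976.88 + (-27) = 2317.512.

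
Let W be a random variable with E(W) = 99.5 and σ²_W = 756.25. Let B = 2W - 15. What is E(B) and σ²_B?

B = 2W - 15 is linear with a = 2, b = -15.
E(B) = a·E(W) + b = 2·99.5 + (-15) = 184.
σ²_B = a²·σ²_W = 2²·756.25 = 3025 (the additive constant -15 does not affect variance).

E(B) = 184, σ²_B = 3025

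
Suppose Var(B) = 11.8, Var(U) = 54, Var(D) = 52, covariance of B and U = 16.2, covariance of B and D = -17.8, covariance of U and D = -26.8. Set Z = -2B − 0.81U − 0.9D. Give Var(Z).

Var(Z) = 74.083

Var(Z) = a²·Var(B) + b²·Var(U) + c²·Var(D) + 2ab·covariance of B and U + 2ac·covariance of B and D + 2bc·covariance of U and D, with a = -2, b = -0.81, c = -0.9.
= 47.2 + 35.4294 + 42.12 + 52.488 + (-64.08) + (-39.0744)
= 74.083.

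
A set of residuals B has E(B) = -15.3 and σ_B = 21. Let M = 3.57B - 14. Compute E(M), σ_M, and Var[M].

E(M) = -68.621, σ_M = 74.97, Var[M] = 5620.5009

M = 3.57B - 14 is linear with a = 3.57, b = -14.
E(M) = a·E(B) + b = 3.57·(-15.3) + (-14) = -68.621.
σ_M = |a|·σ_B = |3.57|·21 = 74.97.
Var[B] = 21² = 441.
Var[M] = a²·Var[B] = 3.57²·441 = 5620.5009 (the additive constant -14 does not affect variance).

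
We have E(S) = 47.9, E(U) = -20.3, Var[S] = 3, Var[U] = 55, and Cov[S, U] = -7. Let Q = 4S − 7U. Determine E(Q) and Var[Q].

E(Q) = 4·E(S) + (-7)·E(U) = 4·47.9 + (-7)·(-20.3) = 333.7.
Var[Q] = a²·Var[S] + b²·Var[U] + 2ab·Cov[S, U] with a = 4, b = -7.
= 4²·3 + (-7)²·55 + 2·4·(-7)·(-7)
= 48 + 2695 + 392 = 3135.

E(Q) = 333.7, Var[Q] = 3135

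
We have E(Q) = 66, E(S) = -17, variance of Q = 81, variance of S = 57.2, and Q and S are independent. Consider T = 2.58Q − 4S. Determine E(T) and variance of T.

E(T) = 238.28, variance of T = 1454.3684

E(T) = 2.58·E(Q) + (-4)·E(S) = 2.58·66 + (-4)·(-17) = 238.28.
variance of T = a²·variance of Q + b²·variance of S + 2ab·Cov[Q, S] with a = 2.58, b = -4.
Independence gives Cov[Q, S] = 0.
= 2.58²·81 + (-4)²·57.2 + 2·2.58·(-4)·0
= 539.1684 + 915.2 + 0 = 1454.3684.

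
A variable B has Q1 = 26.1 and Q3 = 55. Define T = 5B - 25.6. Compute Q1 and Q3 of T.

a = 5 > 0: Q1(T) = a·Q1(B)+b = 104.9, Q3(T) = a·Q3(B)+b = 249.4.

Q1(T) = 104.9, Q3(T) = 249.4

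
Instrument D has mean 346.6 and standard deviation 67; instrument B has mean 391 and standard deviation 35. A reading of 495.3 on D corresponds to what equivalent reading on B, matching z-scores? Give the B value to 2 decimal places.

B = 468.68

z = (495.3 − 346.6)/67 ≈ 2.2194.
B = 391 + z·35 = 391 + (495.3 − 346.6)·35/67 ≈ 468.68.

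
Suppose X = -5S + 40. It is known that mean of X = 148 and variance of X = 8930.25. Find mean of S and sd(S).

mean of S = -21.6, sd(S) = 18.9

From X = -5S + 40: mean of X = a·mean of S + b, so mean of S = (mean of X − b)/a = (148 − 40)/(-5) = -21.6.
sd(X) = √8930.25 = 94.5.
sd(X) = |a|·sd(S), so sd(S) = 94.5/|-5| = 18.9.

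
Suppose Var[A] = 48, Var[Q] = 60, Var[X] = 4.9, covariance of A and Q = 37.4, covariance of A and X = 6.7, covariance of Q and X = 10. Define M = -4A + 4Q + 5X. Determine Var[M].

Var[M] = 785.7

Var[M] = a²·Var[A] + b²·Var[Q] + c²·Var[X] + 2ab·covariance of A and Q + 2ac·covariance of A and X + 2bc·covariance of Q and X, with a = -4, b = 4, c = 5.
= 768 + 960 + 122.5 + (-1196.8) + (-268) + 400
= 785.7.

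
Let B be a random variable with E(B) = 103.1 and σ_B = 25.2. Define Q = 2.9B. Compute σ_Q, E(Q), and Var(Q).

Q = 2.9B is linear with a = 2.9, b = 0.
σ_Q = |a|·σ_B = |2.9|·25.2 = 73.08.
E(Q) = a·E(B) + b = 2.9·103.1 = 298.99.
Var(B) = 25.2² = 635.04.
Var(Q) = a²·Var(B) = 2.9²·635.04 = 5340.6864.

σ_Q = 73.08, E(Q) = 298.99, Var(Q) = 5340.6864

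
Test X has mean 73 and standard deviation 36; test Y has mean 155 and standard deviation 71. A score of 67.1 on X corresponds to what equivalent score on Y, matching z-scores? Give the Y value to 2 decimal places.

Y = 143.36

z = (67.1 − 73)/36 ≈ -0.1639.
Y = 155 + z·71 = 155 + (67.1 − 73)·71/36 ≈ 143.36.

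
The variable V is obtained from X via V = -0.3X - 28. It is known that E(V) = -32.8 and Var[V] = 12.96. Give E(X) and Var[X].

E(X) = 16, Var[X] = 144

From V = -0.3X - 28: E(V) = a·E(X) + b, so E(X) = (E(V) − b)/a = (-32.8 − (-28))/(-0.3) = 16.
Var[V] = a²·Var[X], so Var[X] = 12.96/(-0.3)² = 144.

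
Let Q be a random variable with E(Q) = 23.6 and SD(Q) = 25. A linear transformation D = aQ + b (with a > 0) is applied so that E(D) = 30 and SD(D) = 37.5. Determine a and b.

a = 1.5, b = -5.4

SD(D) = a·SD(Q) (a > 0), so a = 37.5/25 = 1.5.
E(D) = a·E(Q) + b, so b = 30 − 1.5·23.6 = -5.4.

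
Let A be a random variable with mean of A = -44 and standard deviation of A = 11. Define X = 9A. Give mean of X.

X = 9A is linear with a = 9, b = 0.
mean of X = a·mean of A + b = 9·(-44) = -396.

mean of X = -396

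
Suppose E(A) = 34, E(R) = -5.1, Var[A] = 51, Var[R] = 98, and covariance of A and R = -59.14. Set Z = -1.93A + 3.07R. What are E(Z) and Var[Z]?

E(Z) = -81.277, Var[Z] = 1814.430928

E(Z) = (-1.93)·E(A) + 3.07·E(R) = (-1.93)·34 + 3.07·(-5.1) = -81.277.
Var[Z] = a²·Var[A] + b²·Var[R] + 2ab·covariance of A and R with a = -1.93, b = 3.07.
= (-1.93)²·51 + 3.07²·98 + 2·(-1.93)·3.07·(-59.14)
= 189.9699 + 923.6402 + 700.820828 = 1814.430928.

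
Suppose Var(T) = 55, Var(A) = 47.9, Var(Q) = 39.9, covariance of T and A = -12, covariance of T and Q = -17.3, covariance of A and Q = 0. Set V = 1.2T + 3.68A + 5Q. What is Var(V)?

Var(V) = a²·Var(T) + b²·Var(A) + c²·Var(Q) + 2ab·covariance of T and A + 2ac·covariance of T and Q + 2bc·covariance of A and Q, with a = 1.2, b = 3.68, c = 5.
= 79.2 + 648.68096 + 997.5 + (-105.984) + (-207.6) + 0
= 1411.79696.

Var(V) = 1411.79696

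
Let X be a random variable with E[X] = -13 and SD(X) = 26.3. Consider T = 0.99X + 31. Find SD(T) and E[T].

T = 0.99X + 31 is linear with a = 0.99, b = 31.
SD(T) = |a|·SD(X) = |0.99|·26.3 = 26.037.
E[T] = a·E[X] + b = 0.99·(-13) + 31 = 18.13.

SD(T) = 26.037, E[T] = 18.13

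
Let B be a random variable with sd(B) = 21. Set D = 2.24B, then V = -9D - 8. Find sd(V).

sd(V) = 423.36

sd(D) = |2.24|·21 = 47.04.
sd(V) = |-9|·47.04 = 423.36.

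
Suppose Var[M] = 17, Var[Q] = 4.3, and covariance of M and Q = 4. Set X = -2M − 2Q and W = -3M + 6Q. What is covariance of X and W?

covariance of X and W = 26.4

By bilinearity, covariance of X and W = ac·Var[M] + bd·Var[Q] + (ad+bc)·covariance of M and Q, with a=-2, b=-2, c=-3, d=6.
ac·Var[M] = (-2)·(-3)·17 = 102
bd·Var[Q] = (-2)·6·4.3 = -51.6
(ad+bc)·covariance of M and Q = (-6)·4 = -24
covariance of X and W = 102 + (-51.6) + (-24) = 26.4.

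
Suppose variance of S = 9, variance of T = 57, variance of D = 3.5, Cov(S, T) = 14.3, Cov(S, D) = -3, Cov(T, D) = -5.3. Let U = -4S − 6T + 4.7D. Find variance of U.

variance of U = 3371.435

variance of U = a²·variance of S + b²·variance of T + c²·variance of D + 2ab·Cov(S, T) + 2ac·Cov(S, D) + 2bc·Cov(T, D), with a = -4, b = -6, c = 4.7.
= 144 + 2052 + 77.315 + 686.4 + 112.8 + 298.92
= 3371.435.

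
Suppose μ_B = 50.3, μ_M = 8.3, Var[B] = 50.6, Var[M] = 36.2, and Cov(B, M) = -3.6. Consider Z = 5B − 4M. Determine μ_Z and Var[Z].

μ_Z = 218.3, Var[Z] = 1988.2

μ_Z = 5·μ_B + (-4)·μ_M = 5·50.3 + (-4)·8.3 = 218.3.
Var[Z] = a²·Var[B] + b²·Var[M] + 2ab·Cov(B, M) with a = 5, b = -4.
= 5²·50.6 + (-4)²·36.2 + 2·5·(-4)·(-3.6)
= 1265 + 579.2 + 144 = 1988.2.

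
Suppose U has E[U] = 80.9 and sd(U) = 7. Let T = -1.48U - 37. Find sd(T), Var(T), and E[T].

T = -1.48U - 37 is linear with a = -1.48, b = -37.
sd(T) = |a|·sd(U) = |-1.48|·7 = 10.36.
Var(U) = 7² = 49.
Var(T) = a²·Var(U) = (-1.48)²·49 = 107.3296 (the additive constant -37 does not affect variance).
E[T] = a·E[U] + b = (-1.48)·80.9 + (-37) = -156.732.

sd(T) = 10.36, Var(T) = 107.3296, E[T] = -156.732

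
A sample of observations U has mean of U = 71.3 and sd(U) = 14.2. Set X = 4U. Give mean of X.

mean of X = 285.2

X = 4U is linear with a = 4, b = 0.
mean of X = a·mean of U + b = 4·71.3 = 285.2.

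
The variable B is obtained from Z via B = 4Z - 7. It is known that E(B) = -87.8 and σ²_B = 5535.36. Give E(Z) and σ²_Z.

E(Z) = -20.2, σ²_Z = 345.96

From B = 4Z - 7: E(B) = a·E(Z) + b, so E(Z) = (E(B) − b)/a = (-87.8 − (-7))/4 = -20.2.
σ²_B = a²·σ²_Z, so σ²_Z = 5535.36/4² = 345.96.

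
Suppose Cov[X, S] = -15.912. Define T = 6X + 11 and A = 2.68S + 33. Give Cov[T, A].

Cov[T, A] = a·c·Cov[X, S] = 6·2.68·(-15.912) = -255.86496. Additive constants drop out.

Cov[T, A] = -255.86496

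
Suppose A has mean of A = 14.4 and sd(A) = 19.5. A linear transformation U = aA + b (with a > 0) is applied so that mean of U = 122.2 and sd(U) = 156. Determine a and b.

sd(U) = a·sd(A) (a > 0), so a = 156/19.5 = 8.
mean of U = a·mean of A + b, so b = 122.2 − 8·14.4 = 7.

a = 8, b = 7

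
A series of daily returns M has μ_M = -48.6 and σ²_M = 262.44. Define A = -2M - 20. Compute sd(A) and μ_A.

A = -2M - 20 is linear with a = -2, b = -20.
sd(M) = √262.44 = 16.2.
sd(A) = |a|·sd(M) = |-2|·16.2 = 32.4.
μ_A = a·μ_M + b = (-2)·(-48.6) + (-20) = 77.2.

sd(A) = 32.4, μ_A = 77.2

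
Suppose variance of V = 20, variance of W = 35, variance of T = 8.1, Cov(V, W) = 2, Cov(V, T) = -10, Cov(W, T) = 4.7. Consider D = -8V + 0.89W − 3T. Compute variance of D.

variance of D = a²·variance of V + b²·variance of W + c²·variance of T + 2ab·Cov(V, W) + 2ac·Cov(V, T) + 2bc·Cov(W, T), with a = -8, b = 0.89, c = -3.
= 1280 + 27.7235 + 72.9 + (-28.48) + (-480) + (-25.098)
= 847.0455.

variance of D = 847.0455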